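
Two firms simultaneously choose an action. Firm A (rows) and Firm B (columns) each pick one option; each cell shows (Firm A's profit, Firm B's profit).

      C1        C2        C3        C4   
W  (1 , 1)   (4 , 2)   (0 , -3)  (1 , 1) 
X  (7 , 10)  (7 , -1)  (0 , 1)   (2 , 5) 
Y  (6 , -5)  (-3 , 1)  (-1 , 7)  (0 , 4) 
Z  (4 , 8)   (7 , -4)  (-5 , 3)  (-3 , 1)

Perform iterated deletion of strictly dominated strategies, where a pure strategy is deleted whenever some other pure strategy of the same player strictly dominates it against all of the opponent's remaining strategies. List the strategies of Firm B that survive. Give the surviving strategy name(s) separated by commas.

C1

Row Y is eliminated: X beats it against every remaining column (C1: 7>6, C2: 7>-3, C3: 0>-1, C4: 2>0).
Column C3 is eliminated: C1 beats it against every remaining row (W: 1>-3, X: 10>1, Z: 8>3).
Firm A's strategy W is strictly dominated by X (C1: 7>1, C2: 7>4, C4: 2>1) and is removed.
Column C2 is eliminated: C1 beats it against every remaining row (X: 10>-1, Z: 8>-4).
Firm A's strategy Z is strictly dominated by X (C1: 7>4, C4: 2>-3) and is removed.
For Firm B, C1 strictly dominates C4 on the remaining rows (X: 10>5); eliminate C4.
Among the remaining strategies, none is strictly dominated by another pure strategy of the same player, so the elimination stops.
Surviving strategies — Firm A: {X}; Firm B: {C1}.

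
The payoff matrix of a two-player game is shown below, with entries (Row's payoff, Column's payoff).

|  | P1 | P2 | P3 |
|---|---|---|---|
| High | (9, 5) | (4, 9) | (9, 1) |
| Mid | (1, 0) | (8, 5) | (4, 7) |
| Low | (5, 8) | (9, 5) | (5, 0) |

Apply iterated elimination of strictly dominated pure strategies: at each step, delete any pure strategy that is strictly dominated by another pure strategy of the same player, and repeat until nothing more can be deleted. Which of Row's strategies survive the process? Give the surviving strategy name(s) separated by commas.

High, Low

Row's strategy Mid is strictly dominated by Low (P1: 5>1, P2: 9>8, P3: 5>4) and is removed.
For Column, P1 strictly dominates P3 on the remaining rows (High: 5>1, Low: 8>0); eliminate P3.
Among the remaining strategies, none is strictly dominated by another pure strategy of the same player, so the elimination stops.
Surviving strategies — Row: {High, Low}; Column: {P1, P2}.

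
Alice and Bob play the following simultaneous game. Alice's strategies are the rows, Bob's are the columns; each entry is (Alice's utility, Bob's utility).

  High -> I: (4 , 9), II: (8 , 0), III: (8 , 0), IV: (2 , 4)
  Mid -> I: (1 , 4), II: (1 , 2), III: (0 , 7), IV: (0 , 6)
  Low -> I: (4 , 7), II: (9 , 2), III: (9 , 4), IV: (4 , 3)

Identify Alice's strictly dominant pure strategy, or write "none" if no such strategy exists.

none

High fails to dominate Low at I (4=4).
Mid fails to dominate High at I (1<4).
Low fails to dominate High at I (4=4).
No single strategy dominates all the others.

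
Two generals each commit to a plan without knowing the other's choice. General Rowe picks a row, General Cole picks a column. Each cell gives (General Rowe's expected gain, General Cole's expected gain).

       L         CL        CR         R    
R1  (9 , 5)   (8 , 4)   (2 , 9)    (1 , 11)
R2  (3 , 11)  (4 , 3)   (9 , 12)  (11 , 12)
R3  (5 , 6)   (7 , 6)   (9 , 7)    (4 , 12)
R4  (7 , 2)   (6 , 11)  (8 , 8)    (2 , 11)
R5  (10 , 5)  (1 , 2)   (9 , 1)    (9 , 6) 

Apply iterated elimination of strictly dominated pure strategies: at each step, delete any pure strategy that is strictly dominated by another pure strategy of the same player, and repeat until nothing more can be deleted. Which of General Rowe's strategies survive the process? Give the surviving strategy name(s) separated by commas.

For General Cole, R strictly dominates L on the remaining rows (R1: 11>5, R2: 12>11, R3: 12>6, R4: 11>2, R5: 6>5); eliminate L.
General Rowe's strategy R4 is strictly dominated by R3 (CL: 7>6, CR: 9>8, R: 4>2) and is removed.
Column CL is eliminated: R beats it against every remaining row (R1: 11>4, R2: 12>3, R3: 12>6, R5: 6>2).
General Rowe's strategy R1 is strictly dominated by R2 (CR: 9>2, R: 11>1) and is removed.
Among the remaining strategies, none is strictly dominated by another pure strategy of the same player, so the elimination stops.
Surviving strategies — General Rowe: {R2, R3, R5}; General Cole: {CR, R}.

R2, R3, R5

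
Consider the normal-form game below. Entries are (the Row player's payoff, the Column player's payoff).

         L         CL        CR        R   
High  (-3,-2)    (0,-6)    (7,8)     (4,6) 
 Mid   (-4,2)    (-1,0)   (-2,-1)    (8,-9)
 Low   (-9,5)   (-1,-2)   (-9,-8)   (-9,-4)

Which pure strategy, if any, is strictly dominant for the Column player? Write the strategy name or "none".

L fails to dominate CR at High (-2<8).
CL fails to dominate L at High (-6<-2).
CR fails to dominate L at Mid (-1<2).
R fails to dominate L at Mid (-9<2).
No single strategy dominates all the others.

none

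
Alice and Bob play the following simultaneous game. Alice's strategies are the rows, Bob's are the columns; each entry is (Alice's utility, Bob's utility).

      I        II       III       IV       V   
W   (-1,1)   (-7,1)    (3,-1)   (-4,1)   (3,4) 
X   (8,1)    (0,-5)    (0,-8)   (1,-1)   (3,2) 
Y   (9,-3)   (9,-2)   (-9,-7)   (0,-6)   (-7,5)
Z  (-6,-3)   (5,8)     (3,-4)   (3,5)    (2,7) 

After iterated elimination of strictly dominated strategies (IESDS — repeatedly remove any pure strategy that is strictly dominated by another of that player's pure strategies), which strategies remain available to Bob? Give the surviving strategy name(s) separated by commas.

II, V

Column I is eliminated: V beats it against every remaining row (W: 4>1, X: 2>1, Y: 5>-3, Z: 7>-3).
Bob's strategy III is strictly dominated by II (W: 1>-1, X: -5>-8, Y: -2>-7, Z: 8>-4) and is removed.
Bob's strategy IV is strictly dominated by V (W: 4>1, X: 2>-1, Y: 5>-6, Z: 7>5) and is removed.
Among the remaining strategies, none is strictly dominated by another pure strategy of the same player, so the elimination stops.
Surviving strategies — Alice: {W, X, Y, Z}; Bob: {II, V}.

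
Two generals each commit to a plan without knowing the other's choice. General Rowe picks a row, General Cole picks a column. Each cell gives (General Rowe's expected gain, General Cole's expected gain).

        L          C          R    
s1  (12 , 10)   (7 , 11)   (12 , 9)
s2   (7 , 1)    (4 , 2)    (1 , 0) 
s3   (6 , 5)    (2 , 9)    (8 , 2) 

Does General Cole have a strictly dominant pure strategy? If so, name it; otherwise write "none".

C vs L: s1: 11>10, s2: 2>1, s3: 9>5.
C vs R: s1: 11>9, s2: 2>0, s3: 9>2.
C strictly beats every other strategy against every opponent action, so it is strictly dominant.

C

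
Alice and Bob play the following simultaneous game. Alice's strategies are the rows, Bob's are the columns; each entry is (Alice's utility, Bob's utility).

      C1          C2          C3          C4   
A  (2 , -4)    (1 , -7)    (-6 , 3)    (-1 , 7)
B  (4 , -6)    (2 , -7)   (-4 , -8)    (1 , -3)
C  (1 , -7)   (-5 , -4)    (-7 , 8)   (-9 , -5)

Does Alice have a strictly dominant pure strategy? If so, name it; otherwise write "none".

B

B vs A: C1: 4>2, C2: 2>1, C3: -4>-6, C4: 1>-1.
B vs C: C1: 4>1, C2: 2>-5, C3: -4>-7, C4: 1>-9.
B strictly beats every other strategy against every opponent action, so it is strictly dominant.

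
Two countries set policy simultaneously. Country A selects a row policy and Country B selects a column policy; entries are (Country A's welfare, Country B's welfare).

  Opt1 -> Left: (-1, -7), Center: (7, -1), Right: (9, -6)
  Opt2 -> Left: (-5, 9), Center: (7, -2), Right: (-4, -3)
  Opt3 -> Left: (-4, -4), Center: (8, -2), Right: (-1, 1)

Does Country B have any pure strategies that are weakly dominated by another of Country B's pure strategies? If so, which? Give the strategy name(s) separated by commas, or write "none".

none

Nothing dominates Left: Center at Opt2 (9>-2); Right at Opt2 (9>-3).
Center is not dominated — it holds its own against Left at Opt1 (-1>-7); Right at Opt1 (-1>-6).
Nothing dominates Right: Left at Opt1 (-6>-7); Center at Opt3 (1>-2).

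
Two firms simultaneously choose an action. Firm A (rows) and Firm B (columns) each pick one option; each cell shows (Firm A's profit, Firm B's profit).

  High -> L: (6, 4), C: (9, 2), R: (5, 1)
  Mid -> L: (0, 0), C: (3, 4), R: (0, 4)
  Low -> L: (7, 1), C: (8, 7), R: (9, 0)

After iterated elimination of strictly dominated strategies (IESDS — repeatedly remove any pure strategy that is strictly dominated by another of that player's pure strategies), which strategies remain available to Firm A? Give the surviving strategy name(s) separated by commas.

High, Low

Firm A's strategy Mid is strictly dominated by High (L: 6>0, C: 9>3, R: 5>0) and is removed.
Firm B's strategy R is strictly dominated by L (High: 4>1, Low: 1>0) and is removed.
Among the remaining strategies, none is strictly dominated by another pure strategy of the same player, so the elimination stops.
Surviving strategies — Firm A: {High, Low}; Firm B: {L, C}.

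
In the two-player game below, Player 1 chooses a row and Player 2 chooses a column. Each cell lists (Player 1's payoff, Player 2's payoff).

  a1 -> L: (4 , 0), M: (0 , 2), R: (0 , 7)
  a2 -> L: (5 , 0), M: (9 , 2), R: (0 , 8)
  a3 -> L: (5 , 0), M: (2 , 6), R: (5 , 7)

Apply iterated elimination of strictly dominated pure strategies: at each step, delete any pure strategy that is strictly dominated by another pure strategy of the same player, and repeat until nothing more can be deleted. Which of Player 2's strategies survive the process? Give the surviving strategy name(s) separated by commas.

R

Player 1's strategy a1 is strictly dominated by a3 (L: 5>4, M: 2>0, R: 5>0) and is removed.
Column L is eliminated: M beats it against every remaining row (a2: 2>0, a3: 6>0).
For Player 2, R strictly dominates M on the remaining rows (a2: 8>2, a3: 7>6); eliminate M.
Player 1's strategy a2 is strictly dominated by a3 (R: 5>0) and is removed.
Among the remaining strategies, none is strictly dominated by another pure strategy of the same player, so the elimination stops.
Surviving strategies — Player 1: {a3}; Player 2: {R}.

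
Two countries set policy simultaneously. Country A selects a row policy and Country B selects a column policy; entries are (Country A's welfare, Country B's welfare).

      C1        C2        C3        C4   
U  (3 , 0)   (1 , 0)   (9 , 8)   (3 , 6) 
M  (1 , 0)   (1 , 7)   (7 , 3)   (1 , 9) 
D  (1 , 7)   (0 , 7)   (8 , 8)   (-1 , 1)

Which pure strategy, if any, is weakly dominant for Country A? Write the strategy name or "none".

U vs M: C1: 3>1, C2: 1=1, C3: 9>7, C4: 3>1.
U vs D: C1: 3>1, C2: 1>0, C3: 9>8, C4: 3>-1.
U is at least as good as every other strategy against every opponent action, so it is weakly dominant.

U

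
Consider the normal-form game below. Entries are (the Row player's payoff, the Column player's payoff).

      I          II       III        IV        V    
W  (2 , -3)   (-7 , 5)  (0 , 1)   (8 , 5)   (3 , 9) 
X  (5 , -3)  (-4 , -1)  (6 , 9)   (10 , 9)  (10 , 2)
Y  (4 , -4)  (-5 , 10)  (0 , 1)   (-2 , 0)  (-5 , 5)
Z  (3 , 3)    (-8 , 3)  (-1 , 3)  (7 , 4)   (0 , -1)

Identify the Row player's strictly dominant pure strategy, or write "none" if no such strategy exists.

X

X vs W: I: 5>2, II: -4>-7, III: 6>0, IV: 10>8, V: 10>3.
X vs Y: I: 5>4, II: -4>-5, III: 6>0, IV: 10>-2, V: 10>-5.
X vs Z: I: 5>3, II: -4>-8, III: 6>-1, IV: 10>7, V: 10>0.
X strictly beats every other strategy against every opponent action, so it is strictly dominant.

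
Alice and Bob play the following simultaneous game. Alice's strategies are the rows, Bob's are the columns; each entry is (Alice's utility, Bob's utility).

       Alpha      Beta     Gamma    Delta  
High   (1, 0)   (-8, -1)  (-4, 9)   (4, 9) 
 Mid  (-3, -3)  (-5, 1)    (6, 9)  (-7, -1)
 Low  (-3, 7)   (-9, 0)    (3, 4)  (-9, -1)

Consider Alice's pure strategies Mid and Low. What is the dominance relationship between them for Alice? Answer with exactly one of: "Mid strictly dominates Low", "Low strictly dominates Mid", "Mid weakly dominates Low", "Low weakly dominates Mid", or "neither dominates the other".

Mid weakly dominates Low

Mid's payoffs vs Low's, by Bob's action — Alpha: -3=-3, Beta: -5>-9, Gamma: 6>3, Delta: -7>-9.
Mid is at least as good everywhere and strictly better somewhere (tied only at Alpha), so Mid weakly but not strictly dominates Low.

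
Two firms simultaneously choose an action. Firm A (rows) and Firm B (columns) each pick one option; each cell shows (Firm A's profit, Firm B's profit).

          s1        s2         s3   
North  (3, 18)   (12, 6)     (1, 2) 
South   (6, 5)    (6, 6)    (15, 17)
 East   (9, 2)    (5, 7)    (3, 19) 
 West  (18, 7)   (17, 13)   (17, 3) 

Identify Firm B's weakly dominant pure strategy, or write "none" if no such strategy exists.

s1 fails to dominate s2 at South (5<6).
s2 fails to dominate s1 at North (6<18).
s3 fails to dominate s1 at North (2<18).
No single strategy dominates all the others.

none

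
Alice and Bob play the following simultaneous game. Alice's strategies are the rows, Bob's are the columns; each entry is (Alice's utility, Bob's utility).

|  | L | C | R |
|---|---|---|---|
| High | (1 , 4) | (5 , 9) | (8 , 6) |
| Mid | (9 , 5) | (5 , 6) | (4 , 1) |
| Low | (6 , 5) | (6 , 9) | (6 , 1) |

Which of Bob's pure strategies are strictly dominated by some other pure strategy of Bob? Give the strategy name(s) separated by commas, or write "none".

L is strictly dominated by C (High: 9>4, Mid: 6>5, Low: 9>5).
Nothing dominates C: L at High (9>4); R at High (9>6).
C strictly dominates R — High: 9>6, Mid: 6>1, Low: 9>1.

L, R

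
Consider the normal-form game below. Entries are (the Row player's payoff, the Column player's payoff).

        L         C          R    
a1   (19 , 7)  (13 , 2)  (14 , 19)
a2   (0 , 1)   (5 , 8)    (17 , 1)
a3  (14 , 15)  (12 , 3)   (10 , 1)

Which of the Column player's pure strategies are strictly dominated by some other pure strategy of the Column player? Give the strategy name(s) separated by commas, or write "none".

L: no other strategy beats it everywhere (C at a1 (7>2); R at a2 (1=1)).
C: no other strategy beats it everywhere (L at a2 (8>1); R at a2 (8>1)).
R is not dominated — it holds its own against L at a1 (19>7); C at a1 (19>2).

none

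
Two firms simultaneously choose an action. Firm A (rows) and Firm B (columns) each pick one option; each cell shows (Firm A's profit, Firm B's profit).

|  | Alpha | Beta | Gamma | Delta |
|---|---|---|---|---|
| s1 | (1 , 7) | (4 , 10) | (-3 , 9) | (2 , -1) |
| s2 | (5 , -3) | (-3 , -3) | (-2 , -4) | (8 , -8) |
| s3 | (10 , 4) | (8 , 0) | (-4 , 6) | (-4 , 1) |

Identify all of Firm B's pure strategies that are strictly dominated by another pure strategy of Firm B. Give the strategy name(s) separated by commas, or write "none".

Delta

Nothing dominates Alpha: Beta at s2 (-3=-3); Gamma at s2 (-3>-4); Delta at s1 (7>-1).
Beta is not dominated — it holds its own against Alpha at s1 (10>7); Gamma at s1 (10>9); Delta at s1 (10>-1).
Nothing dominates Gamma: Alpha at s1 (9>7); Beta at s3 (6>0); Delta at s1 (9>-1).
Delta: dominated, since Alpha does at least as well everywhere (s1: 7>-1, s2: -3>-8, s3: 4>1).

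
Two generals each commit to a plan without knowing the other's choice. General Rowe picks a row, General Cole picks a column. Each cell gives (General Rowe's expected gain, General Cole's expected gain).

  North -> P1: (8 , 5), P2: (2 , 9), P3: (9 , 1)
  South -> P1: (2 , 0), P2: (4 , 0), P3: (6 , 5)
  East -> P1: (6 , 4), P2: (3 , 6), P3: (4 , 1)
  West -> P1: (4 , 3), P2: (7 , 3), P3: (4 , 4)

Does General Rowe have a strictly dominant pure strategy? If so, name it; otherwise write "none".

North fails to dominate South at P2 (2<4).
South fails to dominate North at P1 (2<8).
East fails to dominate North at P1 (6<8).
West fails to dominate North at P1 (4<8).
No single strategy dominates all the others.

none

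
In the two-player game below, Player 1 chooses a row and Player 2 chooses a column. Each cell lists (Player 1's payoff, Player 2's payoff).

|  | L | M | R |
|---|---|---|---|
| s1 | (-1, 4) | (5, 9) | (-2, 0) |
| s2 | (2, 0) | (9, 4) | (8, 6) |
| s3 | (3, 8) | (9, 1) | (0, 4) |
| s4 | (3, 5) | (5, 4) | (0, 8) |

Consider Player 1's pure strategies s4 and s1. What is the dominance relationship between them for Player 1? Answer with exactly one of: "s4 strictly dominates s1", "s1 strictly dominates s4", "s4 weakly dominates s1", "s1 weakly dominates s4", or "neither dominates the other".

s4's payoffs vs s1's, by Player 2's action — L: 3>-1, M: 5=5, R: 0>-2.
s4 is at least as good everywhere and strictly better somewhere (tied only at M), so s4 weakly but not strictly dominates s1.

s4 weakly dominates s1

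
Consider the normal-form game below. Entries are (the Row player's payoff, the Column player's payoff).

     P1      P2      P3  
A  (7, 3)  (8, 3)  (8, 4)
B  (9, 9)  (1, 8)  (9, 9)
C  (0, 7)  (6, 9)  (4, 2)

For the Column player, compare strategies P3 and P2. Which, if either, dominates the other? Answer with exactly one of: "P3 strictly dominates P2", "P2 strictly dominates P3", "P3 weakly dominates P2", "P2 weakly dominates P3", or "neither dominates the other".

Compare P3 to P2 across each opponent action: A: 4>3, B: 9>8, C: 2<9.
P3 does better at A, B but worse at C; neither strategy dominates the other.

neither dominates the other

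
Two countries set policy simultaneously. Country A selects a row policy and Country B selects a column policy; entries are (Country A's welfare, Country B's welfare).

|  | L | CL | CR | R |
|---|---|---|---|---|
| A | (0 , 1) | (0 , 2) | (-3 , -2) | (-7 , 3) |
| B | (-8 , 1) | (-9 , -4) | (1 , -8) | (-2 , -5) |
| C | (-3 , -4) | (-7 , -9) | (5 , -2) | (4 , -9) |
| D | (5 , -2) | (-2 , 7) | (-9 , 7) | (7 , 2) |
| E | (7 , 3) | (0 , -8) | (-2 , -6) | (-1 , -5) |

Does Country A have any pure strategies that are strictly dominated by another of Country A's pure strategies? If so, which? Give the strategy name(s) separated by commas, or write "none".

Nothing dominates A: B at L (0>-8); C at L (0>-3); D at CL (0>-2); E at CL (0=0).
B: dominated, since C does at least as well everywhere (L: -3>-8, CL: -7>-9, CR: 5>1, R: 4>-2).
Nothing dominates C: A at CR (5>-3); B at L (-3>-8); D at CR (5>-9); E at CR (5>-2).
D is not dominated — it holds its own against A at L (5>0); B at L (5>-8); C at L (5>-3); E at R (7>-1).
E: no other strategy beats it everywhere (A at L (7>0); B at L (7>-8); C at L (7>-3); D at L (7>5)).

B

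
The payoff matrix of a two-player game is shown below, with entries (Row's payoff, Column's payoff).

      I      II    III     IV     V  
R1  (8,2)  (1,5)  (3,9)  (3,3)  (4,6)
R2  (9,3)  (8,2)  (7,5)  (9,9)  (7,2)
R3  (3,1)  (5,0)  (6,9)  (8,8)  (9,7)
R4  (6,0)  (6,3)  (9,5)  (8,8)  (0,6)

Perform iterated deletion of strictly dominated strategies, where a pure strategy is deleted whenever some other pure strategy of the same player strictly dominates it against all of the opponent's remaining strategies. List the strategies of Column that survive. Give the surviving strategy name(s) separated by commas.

IV

For Row, R2 strictly dominates R1 on the remaining columns (I: 9>8, II: 8>1, III: 7>3, IV: 9>3, V: 7>4); eliminate R1.
For Column, III strictly dominates I on the remaining rows (R2: 5>3, R3: 9>1, R4: 5>0); eliminate I.
Column's strategy II is strictly dominated by III (R2: 5>2, R3: 9>0, R4: 5>3) and is removed.
Column V is eliminated: IV beats it against every remaining row (R2: 9>2, R3: 8>7, R4: 8>6).
For Row, R2 strictly dominates R3 on the remaining columns (III: 7>6, IV: 9>8); eliminate R3.
For Column, IV strictly dominates III on the remaining rows (R2: 9>5, R4: 8>5); eliminate III.
For Row, R2 strictly dominates R4 on the remaining columns (IV: 9>8); eliminate R4.
Among the remaining strategies, none is strictly dominated by another pure strategy of the same player, so the elimination stops.
Surviving strategies — Row: {R2}; Column: {IV}.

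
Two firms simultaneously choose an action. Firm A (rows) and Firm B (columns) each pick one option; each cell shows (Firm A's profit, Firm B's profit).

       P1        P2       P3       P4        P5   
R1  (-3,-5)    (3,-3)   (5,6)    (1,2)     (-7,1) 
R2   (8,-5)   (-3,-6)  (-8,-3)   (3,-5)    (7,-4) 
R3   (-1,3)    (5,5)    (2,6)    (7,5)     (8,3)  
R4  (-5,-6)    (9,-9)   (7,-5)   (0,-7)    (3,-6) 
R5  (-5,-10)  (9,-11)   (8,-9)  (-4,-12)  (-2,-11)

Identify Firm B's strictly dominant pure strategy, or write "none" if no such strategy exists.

P3

P3 vs P1: R1: 6>-5, R2: -3>-5, R3: 6>3, R4: -5>-6, R5: -9>-10.
P3 vs P2: R1: 6>-3, R2: -3>-6, R3: 6>5, R4: -5>-9, R5: -9>-11.
P3 vs P4: R1: 6>2, R2: -3>-5, R3: 6>5, R4: -5>-7, R5: -9>-12.
P3 vs P5: R1: 6>1, R2: -3>-4, R3: 6>3, R4: -5>-6, R5: -9>-11.
P3 strictly beats every other strategy against every opponent action, so it is strictly dominant.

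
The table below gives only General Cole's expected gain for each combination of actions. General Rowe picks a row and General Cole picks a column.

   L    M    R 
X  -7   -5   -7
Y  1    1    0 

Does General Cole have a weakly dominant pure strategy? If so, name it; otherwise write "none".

M vs L: X: -5>-7, Y: 1=1.
M vs R: X: -5>-7, Y: 1>0.
M is at least as good as every other strategy against every opponent action, so it is weakly dominant.

M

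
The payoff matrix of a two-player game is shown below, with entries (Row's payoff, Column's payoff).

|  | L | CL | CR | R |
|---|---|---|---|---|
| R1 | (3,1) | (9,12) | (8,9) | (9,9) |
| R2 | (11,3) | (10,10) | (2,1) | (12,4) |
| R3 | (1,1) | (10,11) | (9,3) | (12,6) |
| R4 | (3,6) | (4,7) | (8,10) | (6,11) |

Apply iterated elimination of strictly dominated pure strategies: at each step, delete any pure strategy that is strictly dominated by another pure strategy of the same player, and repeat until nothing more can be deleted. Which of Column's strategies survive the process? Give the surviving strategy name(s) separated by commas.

For Column, CL strictly dominates L on the remaining rows (R1: 12>1, R2: 10>3, R3: 11>1, R4: 7>6); eliminate L.
Row's strategy R1 is strictly dominated by R3 (CL: 10>9, CR: 9>8, R: 12>9) and is removed.
Row's strategy R4 is strictly dominated by R3 (CL: 10>4, CR: 9>8, R: 12>6) and is removed.
For Column, CL strictly dominates CR on the remaining rows (R2: 10>1, R3: 11>3); eliminate CR.
For Column, CL strictly dominates R on the remaining rows (R2: 10>4, R3: 11>6); eliminate R.
Among the remaining strategies, none is strictly dominated by another pure strategy of the same player, so the elimination stops.
Surviving strategies — Row: {R2, R3}; Column: {CL}.

CL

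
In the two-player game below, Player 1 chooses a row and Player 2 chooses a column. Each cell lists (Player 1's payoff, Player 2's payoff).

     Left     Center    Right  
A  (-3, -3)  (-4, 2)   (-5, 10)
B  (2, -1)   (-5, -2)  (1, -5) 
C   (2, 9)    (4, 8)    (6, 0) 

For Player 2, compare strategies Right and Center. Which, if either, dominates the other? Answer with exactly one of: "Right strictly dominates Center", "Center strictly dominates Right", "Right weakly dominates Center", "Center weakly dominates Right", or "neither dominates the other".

Compare Right to Center across each choice by Player 1: A: 10>2, B: -5<-2, C: 0<8.
Right does better at A but worse at B, C; neither strategy dominates the other.

neither dominates the other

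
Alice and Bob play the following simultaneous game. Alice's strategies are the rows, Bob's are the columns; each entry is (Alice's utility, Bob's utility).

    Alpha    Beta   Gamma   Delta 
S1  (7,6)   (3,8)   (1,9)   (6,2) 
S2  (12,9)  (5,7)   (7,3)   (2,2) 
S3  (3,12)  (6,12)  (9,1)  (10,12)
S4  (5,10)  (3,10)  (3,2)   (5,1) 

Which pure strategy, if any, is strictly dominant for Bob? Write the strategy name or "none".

Alpha fails to dominate Beta at S1 (6<8).
Beta fails to dominate Alpha at S2 (7<9).
Gamma fails to dominate Alpha at S2 (3<9).
Delta fails to dominate Alpha at S1 (2<6).
No single strategy dominates all the others.

none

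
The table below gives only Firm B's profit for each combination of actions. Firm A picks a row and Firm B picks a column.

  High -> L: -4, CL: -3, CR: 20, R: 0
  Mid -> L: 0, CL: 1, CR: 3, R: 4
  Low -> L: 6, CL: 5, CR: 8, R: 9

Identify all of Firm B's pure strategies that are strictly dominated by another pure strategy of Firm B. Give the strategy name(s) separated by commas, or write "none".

L, CL

L: dominated, since CR does at least as well everywhere (High: 20>-4, Mid: 3>0, Low: 8>6).
CL: dominated, since CR does at least as well everywhere (High: 20>-3, Mid: 3>1, Low: 8>5).
Nothing dominates CR: L at High (20>-4); CL at High (20>-3); R at High (20>0).
R is not dominated — it holds its own against L at High (0>-4); CL at High (0>-3); CR at Mid (4>3).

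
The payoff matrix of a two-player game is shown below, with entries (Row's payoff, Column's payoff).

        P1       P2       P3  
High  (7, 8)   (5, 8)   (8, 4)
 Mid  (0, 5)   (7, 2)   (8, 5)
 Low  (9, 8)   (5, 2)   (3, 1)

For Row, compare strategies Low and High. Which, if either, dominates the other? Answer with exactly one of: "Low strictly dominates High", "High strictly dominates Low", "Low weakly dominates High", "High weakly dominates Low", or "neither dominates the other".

neither dominates the other

Compare Low to High across every action of Column: P1: 9>7, P2: 5=5, P3: 3<8.
Low does better at P1 but worse at P3; neither strategy dominates the other.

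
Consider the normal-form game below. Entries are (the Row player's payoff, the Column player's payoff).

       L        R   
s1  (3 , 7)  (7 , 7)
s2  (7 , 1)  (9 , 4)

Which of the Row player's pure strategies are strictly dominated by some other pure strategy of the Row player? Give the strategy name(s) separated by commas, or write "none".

s1

s2 strictly dominates s1 — L: 7>3, R: 9>7.
s2: no other strategy beats it everywhere (s1 at L (7>3)).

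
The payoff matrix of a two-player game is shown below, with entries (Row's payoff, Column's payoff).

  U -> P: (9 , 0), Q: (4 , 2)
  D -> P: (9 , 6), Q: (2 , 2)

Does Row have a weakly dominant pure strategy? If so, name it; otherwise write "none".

U vs D: P: 9=9, Q: 4>2.
U is at least as good as every other strategy against every opponent action, so it is weakly dominant.

U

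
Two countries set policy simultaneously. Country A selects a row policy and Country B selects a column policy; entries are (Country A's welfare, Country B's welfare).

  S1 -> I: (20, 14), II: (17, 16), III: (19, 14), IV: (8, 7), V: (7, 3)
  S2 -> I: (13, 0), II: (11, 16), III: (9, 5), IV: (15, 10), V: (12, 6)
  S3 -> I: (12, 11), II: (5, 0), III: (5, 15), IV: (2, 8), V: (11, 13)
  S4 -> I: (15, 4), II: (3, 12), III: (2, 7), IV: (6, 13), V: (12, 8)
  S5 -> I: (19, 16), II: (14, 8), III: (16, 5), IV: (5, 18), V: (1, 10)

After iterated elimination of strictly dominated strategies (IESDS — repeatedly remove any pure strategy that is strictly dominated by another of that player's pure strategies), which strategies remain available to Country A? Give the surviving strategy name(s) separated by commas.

Country A's strategy S3 is strictly dominated by S2 (I: 13>12, II: 11>5, III: 9>5, IV: 15>2, V: 12>11) and is removed.
Country A's strategy S5 is strictly dominated by S1 (I: 20>19, II: 17>14, III: 19>16, IV: 8>5, V: 7>1) and is removed.
Country B's strategy I is strictly dominated by II (S1: 16>14, S2: 16>0, S4: 12>4) and is removed.
Country B's strategy III is strictly dominated by II (S1: 16>14, S2: 16>5, S4: 12>7) and is removed.
For Country B, II strictly dominates V on the remaining rows (S1: 16>3, S2: 16>6, S4: 12>8); eliminate V.
Row S4 is eliminated: S1 beats it against every remaining column (II: 17>3, IV: 8>6).
For Country B, II strictly dominates IV on the remaining rows (S1: 16>7, S2: 16>10); eliminate IV.
Row S2 is eliminated: S1 beats it against every remaining column (II: 17>11).
Among the remaining strategies, none is strictly dominated by another pure strategy of the same player, so the elimination stops.
Surviving strategies — Country A: {S1}; Country B: {II}.

S1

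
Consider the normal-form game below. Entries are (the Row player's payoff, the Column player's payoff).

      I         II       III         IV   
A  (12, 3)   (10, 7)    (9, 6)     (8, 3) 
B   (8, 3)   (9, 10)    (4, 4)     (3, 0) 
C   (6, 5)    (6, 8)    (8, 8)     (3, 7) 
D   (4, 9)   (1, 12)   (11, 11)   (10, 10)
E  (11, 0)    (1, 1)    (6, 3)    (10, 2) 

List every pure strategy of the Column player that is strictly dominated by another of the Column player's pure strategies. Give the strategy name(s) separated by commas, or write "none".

II strictly dominates I — A: 7>3, B: 10>3, C: 8>5, D: 12>9, E: 1>0.
II is not dominated — it holds its own against I at A (7>3); III at A (7>6); IV at A (7>3).
Nothing dominates III: I at A (6>3); II at C (8=8); IV at A (6>3).
IV is strictly dominated by III (A: 6>3, B: 4>0, C: 8>7, D: 11>10, E: 3>2).

I, IV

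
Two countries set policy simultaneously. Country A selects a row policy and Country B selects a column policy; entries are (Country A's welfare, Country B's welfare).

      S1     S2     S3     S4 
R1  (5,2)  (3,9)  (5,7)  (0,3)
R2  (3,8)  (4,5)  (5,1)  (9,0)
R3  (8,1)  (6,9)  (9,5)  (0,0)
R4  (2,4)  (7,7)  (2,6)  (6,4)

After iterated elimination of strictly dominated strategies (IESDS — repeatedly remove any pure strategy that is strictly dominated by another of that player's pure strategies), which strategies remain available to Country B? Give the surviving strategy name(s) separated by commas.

S2

Country B's strategy S3 is strictly dominated by S2 (R1: 9>7, R2: 5>1, R3: 9>5, R4: 7>6) and is removed.
Column S4 is eliminated: S2 beats it against every remaining row (R1: 9>3, R2: 5>0, R3: 9>0, R4: 7>4).
Country A's strategy R1 is strictly dominated by R3 (S1: 8>5, S2: 6>3) and is removed.
Row R2 is eliminated: R3 beats it against every remaining column (S1: 8>3, S2: 6>4).
For Country B, S2 strictly dominates S1 on the remaining rows (R3: 9>1, R4: 7>4); eliminate S1.
Country A's strategy R3 is strictly dominated by R4 (S2: 7>6) and is removed.
Among the remaining strategies, none is strictly dominated by another pure strategy of the same player, so the elimination stops.
Surviving strategies — Country A: {R4}; Country B: {S2}.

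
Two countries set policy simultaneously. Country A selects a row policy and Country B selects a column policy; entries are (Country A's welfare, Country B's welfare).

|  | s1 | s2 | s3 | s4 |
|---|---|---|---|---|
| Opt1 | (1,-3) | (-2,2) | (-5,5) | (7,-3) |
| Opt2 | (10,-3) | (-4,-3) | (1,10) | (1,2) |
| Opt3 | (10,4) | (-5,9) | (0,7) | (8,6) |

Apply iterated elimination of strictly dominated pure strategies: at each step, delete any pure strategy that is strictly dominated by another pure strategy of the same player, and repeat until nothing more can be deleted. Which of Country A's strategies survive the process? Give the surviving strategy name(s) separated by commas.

Opt2

Column s1 is eliminated: s3 beats it against every remaining row (Opt1: 5>-3, Opt2: 10>-3, Opt3: 7>4).
Column s4 is eliminated: s3 beats it against every remaining row (Opt1: 5>-3, Opt2: 10>2, Opt3: 7>6).
Row Opt3 is eliminated: Opt2 beats it against every remaining column (s2: -4>-5, s3: 1>0).
For Country B, s3 strictly dominates s2 on the remaining rows (Opt1: 5>2, Opt2: 10>-3); eliminate s2.
For Country A, Opt2 strictly dominates Opt1 on the remaining columns (s3: 1>-5); eliminate Opt1.
Among the remaining strategies, none is strictly dominated by another pure strategy of the same player, so the elimination stops.
Surviving strategies — Country A: {Opt2}; Country B: {s3}.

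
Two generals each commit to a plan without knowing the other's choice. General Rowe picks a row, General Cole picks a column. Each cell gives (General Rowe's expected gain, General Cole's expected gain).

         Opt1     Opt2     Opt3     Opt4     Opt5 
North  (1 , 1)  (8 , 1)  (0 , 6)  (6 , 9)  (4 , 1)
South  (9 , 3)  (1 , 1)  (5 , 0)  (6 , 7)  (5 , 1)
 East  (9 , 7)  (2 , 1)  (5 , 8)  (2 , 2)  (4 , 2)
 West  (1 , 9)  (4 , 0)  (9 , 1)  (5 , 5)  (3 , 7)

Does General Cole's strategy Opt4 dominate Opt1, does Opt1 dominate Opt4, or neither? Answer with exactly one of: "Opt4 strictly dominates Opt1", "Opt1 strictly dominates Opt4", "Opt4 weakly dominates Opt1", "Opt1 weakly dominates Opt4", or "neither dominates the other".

Opt4's payoffs vs Opt1's, by General Rowe's action — North: 9>1, South: 7>3, East: 2<7, West: 5<9.
Opt4 does better at North, South but worse at East, West; neither strategy dominates the other.

neither dominates the other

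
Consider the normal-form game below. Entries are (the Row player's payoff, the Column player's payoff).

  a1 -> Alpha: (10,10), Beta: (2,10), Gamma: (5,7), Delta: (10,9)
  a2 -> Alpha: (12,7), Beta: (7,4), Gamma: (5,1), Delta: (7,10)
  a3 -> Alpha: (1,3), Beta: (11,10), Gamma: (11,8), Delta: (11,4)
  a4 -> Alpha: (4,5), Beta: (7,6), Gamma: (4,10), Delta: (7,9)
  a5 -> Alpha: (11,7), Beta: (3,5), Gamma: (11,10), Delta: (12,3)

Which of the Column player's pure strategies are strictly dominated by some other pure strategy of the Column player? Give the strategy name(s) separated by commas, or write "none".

Alpha is not dominated — it holds its own against Beta at a1 (10=10); Gamma at a1 (10>7); Delta at a1 (10>9).
Beta: no other strategy beats it everywhere (Alpha at a1 (10=10); Gamma at a1 (10>7); Delta at a1 (10>9)).
Gamma is not dominated — it holds its own against Alpha at a3 (8>3); Beta at a4 (10>6); Delta at a3 (8>4).
Nothing dominates Delta: Alpha at a2 (10>7); Beta at a2 (10>4); Gamma at a1 (9>7).

none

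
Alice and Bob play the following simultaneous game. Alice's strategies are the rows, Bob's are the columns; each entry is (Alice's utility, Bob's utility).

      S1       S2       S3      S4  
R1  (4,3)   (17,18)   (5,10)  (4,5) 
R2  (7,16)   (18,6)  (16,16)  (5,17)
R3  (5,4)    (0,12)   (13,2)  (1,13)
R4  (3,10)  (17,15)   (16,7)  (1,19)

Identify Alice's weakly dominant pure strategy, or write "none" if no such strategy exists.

R2

R2 vs R1: S1: 7>4, S2: 18>17, S3: 16>5, S4: 5>4.
R2 vs R3: S1: 7>5, S2: 18>0, S3: 16>13, S4: 5>1.
R2 vs R4: S1: 7>3, S2: 18>17, S3: 16=16, S4: 5>1.
R2 is at least as good as every other strategy against every opponent action, so it is weakly dominant.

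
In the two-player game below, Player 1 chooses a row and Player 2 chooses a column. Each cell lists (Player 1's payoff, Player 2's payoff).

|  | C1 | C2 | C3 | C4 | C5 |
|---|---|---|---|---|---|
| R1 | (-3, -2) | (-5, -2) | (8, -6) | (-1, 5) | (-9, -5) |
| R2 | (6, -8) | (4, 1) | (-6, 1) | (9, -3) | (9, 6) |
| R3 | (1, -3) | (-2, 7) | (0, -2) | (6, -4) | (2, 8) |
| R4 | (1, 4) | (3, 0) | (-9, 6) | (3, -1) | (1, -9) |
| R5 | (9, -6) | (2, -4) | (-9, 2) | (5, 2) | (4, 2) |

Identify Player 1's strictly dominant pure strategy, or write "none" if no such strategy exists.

none

R1 fails to dominate R2 at C1 (-3<6).
R2 fails to dominate R1 at C3 (-6<8).
R3 fails to dominate R1 at C3 (0<8).
R4 fails to dominate R1 at C3 (-9<8).
R5 fails to dominate R1 at C3 (-9<8).
No single strategy dominates all the others.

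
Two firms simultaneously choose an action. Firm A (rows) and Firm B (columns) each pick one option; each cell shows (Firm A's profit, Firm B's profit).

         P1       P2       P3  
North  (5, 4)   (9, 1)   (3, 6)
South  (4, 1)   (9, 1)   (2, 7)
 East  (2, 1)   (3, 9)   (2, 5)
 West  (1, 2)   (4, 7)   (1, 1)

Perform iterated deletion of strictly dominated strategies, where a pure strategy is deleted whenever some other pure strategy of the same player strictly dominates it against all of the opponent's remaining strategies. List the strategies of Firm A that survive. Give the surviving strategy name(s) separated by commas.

Firm A's strategy East is strictly dominated by North (P1: 5>2, P2: 9>3, P3: 3>2) and is removed.
For Firm A, North strictly dominates West on the remaining columns (P1: 5>1, P2: 9>4, P3: 3>1); eliminate West.
Firm B's strategy P1 is strictly dominated by P3 (North: 6>4, South: 7>1) and is removed.
For Firm B, P3 strictly dominates P2 on the remaining rows (North: 6>1, South: 7>1); eliminate P2.
For Firm A, North strictly dominates South on the remaining columns (P3: 3>2); eliminate South.
Among the remaining strategies, none is strictly dominated by another pure strategy of the same player, so the elimination stops.
Surviving strategies — Firm A: {North}; Firm B: {P3}.

North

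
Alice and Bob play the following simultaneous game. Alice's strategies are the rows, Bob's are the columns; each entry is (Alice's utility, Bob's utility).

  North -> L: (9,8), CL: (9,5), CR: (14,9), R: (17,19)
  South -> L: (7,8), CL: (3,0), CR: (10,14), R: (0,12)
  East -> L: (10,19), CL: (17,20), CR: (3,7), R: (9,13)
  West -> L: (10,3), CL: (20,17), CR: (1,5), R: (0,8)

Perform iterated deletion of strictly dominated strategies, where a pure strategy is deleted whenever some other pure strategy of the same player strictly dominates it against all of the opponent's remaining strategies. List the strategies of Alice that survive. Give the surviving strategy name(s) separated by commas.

North, East, West

Row South is eliminated: North beats it against every remaining column (L: 9>7, CL: 9>3, CR: 14>10, R: 17>0).
For Bob, R strictly dominates CR on the remaining rows (North: 19>9, East: 13>7, West: 8>5); eliminate CR.
Among the remaining strategies, none is strictly dominated by another pure strategy of the same player, so the elimination stops.
Surviving strategies — Alice: {North, East, West}; Bob: {L, CL, R}.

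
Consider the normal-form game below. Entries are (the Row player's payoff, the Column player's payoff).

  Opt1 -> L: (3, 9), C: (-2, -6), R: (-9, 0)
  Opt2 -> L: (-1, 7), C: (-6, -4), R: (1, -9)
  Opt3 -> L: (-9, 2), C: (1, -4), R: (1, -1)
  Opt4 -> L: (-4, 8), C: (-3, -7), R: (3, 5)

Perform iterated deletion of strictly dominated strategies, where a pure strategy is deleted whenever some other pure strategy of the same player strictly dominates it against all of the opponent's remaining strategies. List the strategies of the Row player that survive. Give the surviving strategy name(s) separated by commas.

For the Column player, L strictly dominates C on the remaining rows (Opt1: 9>-6, Opt2: 7>-4, Opt3: 2>-4, Opt4: 8>-7); eliminate C.
For the Row player, Opt4 strictly dominates Opt3 on the remaining columns (L: -4>-9, R: 3>1); eliminate Opt3.
The Column player's strategy R is strictly dominated by L (Opt1: 9>0, Opt2: 7>-9, Opt4: 8>5) and is removed.
The Row player's strategy Opt2 is strictly dominated by Opt1 (L: 3>-1) and is removed.
Row Opt4 is eliminated: Opt1 beats it against every remaining column (L: 3>-4).
Among the remaining strategies, none is strictly dominated by another pure strategy of the same player, so the elimination stops.
Surviving strategies — the Row player: {Opt1}; the Column player: {L}.

Opt1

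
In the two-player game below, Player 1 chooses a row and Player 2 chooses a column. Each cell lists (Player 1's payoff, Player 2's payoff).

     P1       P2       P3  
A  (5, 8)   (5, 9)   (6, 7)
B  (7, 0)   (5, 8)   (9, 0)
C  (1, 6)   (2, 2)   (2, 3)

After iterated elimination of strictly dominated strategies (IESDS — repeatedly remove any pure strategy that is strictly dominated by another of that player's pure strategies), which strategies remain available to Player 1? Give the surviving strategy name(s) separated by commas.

For Player 1, A strictly dominates C on the remaining columns (P1: 5>1, P2: 5>2, P3: 6>2); eliminate C.
For Player 2, P2 strictly dominates P1 on the remaining rows (A: 9>8, B: 8>0); eliminate P1.
Column P3 is eliminated: P2 beats it against every remaining row (A: 9>7, B: 8>0).
Among the remaining strategies, none is strictly dominated by another pure strategy of the same player, so the elimination stops.
Surviving strategies — Player 1: {A, B}; Player 2: {P2}.

A, B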